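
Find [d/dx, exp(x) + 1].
e^{x}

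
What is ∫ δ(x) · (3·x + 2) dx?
2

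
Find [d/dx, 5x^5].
25 x^{4}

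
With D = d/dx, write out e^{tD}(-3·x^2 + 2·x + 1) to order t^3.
- 3 t^{2} - 2 t \left(3 x - 1\right) - 3 x^{2} + 2 x + 1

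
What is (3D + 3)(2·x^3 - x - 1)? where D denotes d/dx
6 x^{3} + 18 x^{2} - 3 x - 6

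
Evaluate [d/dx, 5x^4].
20 x^{3}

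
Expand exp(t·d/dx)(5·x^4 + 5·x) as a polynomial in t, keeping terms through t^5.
5 t^{4} + 20 t^{3} x + 30 t^{2} x^{2} + 5 t \left(4 x^{3} + 1\right) + 5 x^{4} + 5 x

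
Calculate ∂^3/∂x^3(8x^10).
5760 x^{7}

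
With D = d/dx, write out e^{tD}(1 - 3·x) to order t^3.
- 3 t - 3 x + 1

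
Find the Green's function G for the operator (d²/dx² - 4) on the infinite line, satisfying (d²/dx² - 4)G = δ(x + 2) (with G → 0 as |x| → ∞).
-\frac{e^{-2|x + 2|}}{4}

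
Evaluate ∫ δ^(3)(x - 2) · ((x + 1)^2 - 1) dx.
0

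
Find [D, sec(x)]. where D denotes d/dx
\tan{\left(x \right)} \sec{\left(x \right)}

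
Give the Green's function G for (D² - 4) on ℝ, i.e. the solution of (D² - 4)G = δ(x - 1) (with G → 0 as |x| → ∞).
-\frac{e^{-2|x - 1|}}{4}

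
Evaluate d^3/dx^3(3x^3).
18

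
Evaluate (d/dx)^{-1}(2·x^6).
\frac{2 x^{7}}{7}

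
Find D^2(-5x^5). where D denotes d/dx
- 100 x^{3}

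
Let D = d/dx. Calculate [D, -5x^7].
- 35 x^{6}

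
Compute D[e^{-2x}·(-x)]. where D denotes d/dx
\left(2 x - 1\right) e^{- 2 x}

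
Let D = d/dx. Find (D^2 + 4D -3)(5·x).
20 - 15 x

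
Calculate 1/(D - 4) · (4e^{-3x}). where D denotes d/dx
- \frac{4 e^{- 3 x}}{7}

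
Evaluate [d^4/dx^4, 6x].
24\frac{d^{3}}{dx^{3}}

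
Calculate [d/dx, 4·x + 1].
4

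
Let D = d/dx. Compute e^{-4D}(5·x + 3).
5 x - 17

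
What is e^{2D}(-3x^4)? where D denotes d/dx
- 3 x^{4} - 24 x^{3} - 72 x^{2} - 96 x - 48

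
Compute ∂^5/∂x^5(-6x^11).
- 332640 x^{6}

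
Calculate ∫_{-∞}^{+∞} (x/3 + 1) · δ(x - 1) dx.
\frac{4}{3}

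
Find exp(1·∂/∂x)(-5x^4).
- 5 x^{4} - 20 x^{3} - 30 x^{2} - 20 x - 5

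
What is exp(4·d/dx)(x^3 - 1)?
x^{3} + 12 x^{2} + 48 x + 63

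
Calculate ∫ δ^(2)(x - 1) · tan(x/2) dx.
\frac{\tan^{3}{\left(\frac{1}{2} \right)}}{2} + \frac{\tan{\left(\frac{1}{2} \right)}}{2}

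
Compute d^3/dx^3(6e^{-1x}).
- 6 e^{- x}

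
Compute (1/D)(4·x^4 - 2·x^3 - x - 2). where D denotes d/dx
\frac{4 x^{5}}{5} - \frac{x^{4}}{2} - \frac{x^{2}}{2} - 2 x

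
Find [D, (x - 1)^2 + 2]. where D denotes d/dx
2 x - 2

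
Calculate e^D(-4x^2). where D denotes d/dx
- 4 x^{2} - 8 x - 4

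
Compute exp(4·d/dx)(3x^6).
3 x^{6} + 72 x^{5} + 720 x^{4} + 3840 x^{3} + 11520 x^{2} + 18432 x + 12288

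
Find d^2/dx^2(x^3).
6 x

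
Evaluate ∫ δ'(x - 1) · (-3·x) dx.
3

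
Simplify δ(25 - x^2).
\frac{\delta(x - 5) + \delta(x + 5)}{10}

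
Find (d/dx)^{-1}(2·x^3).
\frac{x^{4}}{2}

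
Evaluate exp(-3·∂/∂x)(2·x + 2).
2 x - 4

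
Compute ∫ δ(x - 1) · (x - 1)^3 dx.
0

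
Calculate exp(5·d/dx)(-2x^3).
- 2 x^{3} - 30 x^{2} - 150 x - 250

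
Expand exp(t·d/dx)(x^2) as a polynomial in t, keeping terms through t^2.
t^{2} + 2 t x + x^{2}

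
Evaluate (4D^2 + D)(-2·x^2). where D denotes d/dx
- 4 x - 16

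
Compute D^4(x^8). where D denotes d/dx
1680 x^{4}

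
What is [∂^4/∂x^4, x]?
4\frac{d^{3}}{dx^{3}}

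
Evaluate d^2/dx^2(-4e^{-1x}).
- 4 e^{- x}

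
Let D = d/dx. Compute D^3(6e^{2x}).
48 e^{2 x}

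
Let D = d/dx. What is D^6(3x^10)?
453600 x^{4}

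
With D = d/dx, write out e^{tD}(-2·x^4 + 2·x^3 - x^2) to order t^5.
- 2 t^{4} - t^{3} \left(8 x - 2\right) - t^{2} \left(12 x^{2} - 6 x + 1\right) - 2 t x \left(4 x^{2} - 3 x + 1\right) - 2 x^{4} + 2 x^{3} - x^{2}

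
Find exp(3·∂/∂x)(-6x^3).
- 6 x^{3} - 54 x^{2} - 162 x - 162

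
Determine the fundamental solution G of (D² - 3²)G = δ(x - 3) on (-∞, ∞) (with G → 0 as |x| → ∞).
-\frac{e^{-3|x - 3|}}{6}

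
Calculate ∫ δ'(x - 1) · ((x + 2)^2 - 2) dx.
-6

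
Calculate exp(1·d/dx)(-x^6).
- x^{6} - 6 x^{5} - 15 x^{4} - 20 x^{3} - 15 x^{2} - 6 x - 1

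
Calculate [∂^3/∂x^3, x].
3\frac{d^{2}}{dx^{2}}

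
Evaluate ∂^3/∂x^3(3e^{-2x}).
- 24 e^{- 2 x}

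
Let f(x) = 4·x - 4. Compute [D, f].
4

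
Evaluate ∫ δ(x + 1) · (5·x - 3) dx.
-8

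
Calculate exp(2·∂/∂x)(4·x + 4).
4 x + 12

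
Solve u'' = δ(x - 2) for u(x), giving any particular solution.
\frac{|x - 2|}{2}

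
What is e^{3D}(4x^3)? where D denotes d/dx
4 x^{3} + 36 x^{2} + 108 x + 108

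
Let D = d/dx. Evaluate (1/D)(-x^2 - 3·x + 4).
- \frac{x^{3}}{3} - \frac{3 x^{2}}{2} + 4 x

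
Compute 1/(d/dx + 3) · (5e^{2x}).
e^{2 x}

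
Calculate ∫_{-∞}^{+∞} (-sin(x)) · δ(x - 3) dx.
- \sin{\left(3 \right)}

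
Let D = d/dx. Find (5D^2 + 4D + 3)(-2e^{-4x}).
- 134 e^{- 4 x}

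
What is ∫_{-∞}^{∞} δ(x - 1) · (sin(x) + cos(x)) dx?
\cos{\left(1 \right)} + \sin{\left(1 \right)}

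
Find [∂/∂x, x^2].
2 x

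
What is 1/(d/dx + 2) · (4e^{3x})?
\frac{4 e^{3 x}}{5}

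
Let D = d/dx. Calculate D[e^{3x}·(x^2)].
x \left(3 x + 2\right) e^{3 x}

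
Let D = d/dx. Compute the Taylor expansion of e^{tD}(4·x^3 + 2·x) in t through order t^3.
4 t^{3} + 12 t^{2} x + 2 t \left(6 x^{2} + 1\right) + 4 x^{3} + 2 x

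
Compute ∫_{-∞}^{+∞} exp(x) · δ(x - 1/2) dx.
e^{\frac{1}{2}}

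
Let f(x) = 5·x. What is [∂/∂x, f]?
5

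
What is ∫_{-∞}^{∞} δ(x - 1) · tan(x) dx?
\tan{\left(1 \right)}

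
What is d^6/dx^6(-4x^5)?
0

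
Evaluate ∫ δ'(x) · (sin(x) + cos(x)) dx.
-1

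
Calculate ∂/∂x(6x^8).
48 x^{7}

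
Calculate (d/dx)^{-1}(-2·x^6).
- \frac{2 x^{7}}{7}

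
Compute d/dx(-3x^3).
- 9 x^{2}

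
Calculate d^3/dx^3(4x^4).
96 x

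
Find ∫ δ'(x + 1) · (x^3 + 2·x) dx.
-5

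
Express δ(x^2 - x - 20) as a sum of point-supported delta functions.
\frac{\delta(x - 5) + \delta(x + 4)}{9}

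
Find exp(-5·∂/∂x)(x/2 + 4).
\frac{x}{2} + \frac{3}{2}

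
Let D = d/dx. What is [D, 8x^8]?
64 x^{7}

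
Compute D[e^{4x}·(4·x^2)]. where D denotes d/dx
8 x \left(2 x + 1\right) e^{4 x}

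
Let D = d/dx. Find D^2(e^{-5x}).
25 e^{- 5 x}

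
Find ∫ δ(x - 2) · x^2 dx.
4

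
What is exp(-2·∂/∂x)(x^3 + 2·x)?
x^{3} - 6 x^{2} + 14 x - 12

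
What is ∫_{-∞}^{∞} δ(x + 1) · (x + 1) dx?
0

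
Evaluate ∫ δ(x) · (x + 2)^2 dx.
4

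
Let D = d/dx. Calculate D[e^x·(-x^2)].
x \left(- x - 2\right) e^{x}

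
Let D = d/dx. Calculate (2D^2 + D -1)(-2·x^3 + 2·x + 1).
2 x^{3} - 6 x^{2} - 26 x + 1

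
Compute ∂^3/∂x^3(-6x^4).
- 144 x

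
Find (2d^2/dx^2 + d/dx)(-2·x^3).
6 x \left(- x - 4\right)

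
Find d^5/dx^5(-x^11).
- 55440 x^{6}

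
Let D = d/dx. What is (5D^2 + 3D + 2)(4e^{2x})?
112 e^{2 x}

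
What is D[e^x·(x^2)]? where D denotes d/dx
x \left(x + 2\right) e^{x}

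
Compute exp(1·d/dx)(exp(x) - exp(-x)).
2 \sinh{\left(x + 1 \right)}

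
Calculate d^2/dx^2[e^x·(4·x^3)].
4 x \left(x^{2} + 6 x + 6\right) e^{x}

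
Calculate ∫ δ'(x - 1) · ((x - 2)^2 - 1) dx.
2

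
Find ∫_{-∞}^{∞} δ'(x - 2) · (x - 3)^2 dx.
2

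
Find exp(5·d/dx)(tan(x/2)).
\tan{\left(\frac{x}{2} + \frac{5}{2} \right)}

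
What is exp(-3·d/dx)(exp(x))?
e^{x - 3}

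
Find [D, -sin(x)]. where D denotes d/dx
- \cos{\left(x \right)}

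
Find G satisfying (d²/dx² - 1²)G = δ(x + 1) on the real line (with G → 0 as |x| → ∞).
-\frac{e^{-|x + 1|}}{2}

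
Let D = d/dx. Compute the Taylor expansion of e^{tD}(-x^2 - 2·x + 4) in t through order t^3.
- t^{2} - 2 t \left(x + 1\right) - x^{2} - 2 x + 4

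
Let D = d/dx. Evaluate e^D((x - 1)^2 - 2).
x^{2} - 2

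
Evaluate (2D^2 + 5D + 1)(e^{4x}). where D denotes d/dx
53 e^{4 x}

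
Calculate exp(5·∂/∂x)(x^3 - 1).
x^{3} + 15 x^{2} + 75 x + 124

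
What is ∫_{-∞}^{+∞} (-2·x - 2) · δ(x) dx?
-2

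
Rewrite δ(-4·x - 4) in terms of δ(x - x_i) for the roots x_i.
\frac{\delta(x + 1)}{4}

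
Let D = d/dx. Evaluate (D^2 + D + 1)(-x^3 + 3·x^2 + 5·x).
- x^{3} + 5 x + 11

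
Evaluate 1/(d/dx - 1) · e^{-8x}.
- \frac{e^{- 8 x}}{9}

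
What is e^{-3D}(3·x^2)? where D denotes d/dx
3 x^{2} - 18 x + 27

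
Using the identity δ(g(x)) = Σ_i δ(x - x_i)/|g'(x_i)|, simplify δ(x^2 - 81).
\frac{\delta(x - 9) + \delta(x + 9)}{18}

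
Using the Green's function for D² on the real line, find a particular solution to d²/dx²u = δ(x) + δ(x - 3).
\frac{|x|}{2} + \frac{|x - 3|}{2}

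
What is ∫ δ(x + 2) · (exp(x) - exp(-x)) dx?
- 2 \sinh{\left(2 \right)}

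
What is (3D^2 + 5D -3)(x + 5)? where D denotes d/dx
- 3 x - 10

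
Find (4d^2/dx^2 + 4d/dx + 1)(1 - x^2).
- x^{2} - 8 x - 7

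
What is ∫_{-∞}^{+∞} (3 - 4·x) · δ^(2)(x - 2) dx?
0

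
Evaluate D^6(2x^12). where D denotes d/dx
1330560 x^{6}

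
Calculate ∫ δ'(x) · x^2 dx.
0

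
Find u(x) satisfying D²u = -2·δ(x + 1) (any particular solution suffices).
-|x + 1|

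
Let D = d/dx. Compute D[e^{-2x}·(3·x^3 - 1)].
\left(- 6 x^{3} + 9 x^{2} + 2\right) e^{- 2 x}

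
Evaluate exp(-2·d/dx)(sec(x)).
\sec{\left(x - 2 \right)}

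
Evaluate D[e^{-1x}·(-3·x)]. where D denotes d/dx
3 \left(x - 1\right) e^{- x}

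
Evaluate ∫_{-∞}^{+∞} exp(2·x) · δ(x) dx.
1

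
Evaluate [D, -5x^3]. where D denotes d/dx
- 15 x^{2}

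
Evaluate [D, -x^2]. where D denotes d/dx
- 2 x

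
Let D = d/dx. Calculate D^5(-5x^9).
- 75600 x^{4}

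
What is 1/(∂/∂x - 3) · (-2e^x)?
e^{x}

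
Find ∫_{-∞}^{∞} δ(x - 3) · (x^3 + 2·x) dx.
33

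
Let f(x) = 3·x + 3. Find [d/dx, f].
3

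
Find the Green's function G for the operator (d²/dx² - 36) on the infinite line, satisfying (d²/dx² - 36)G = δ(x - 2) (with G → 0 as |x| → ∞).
-\frac{e^{-6|x - 2|}}{12}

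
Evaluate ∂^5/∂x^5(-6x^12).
- 570240 x^{7}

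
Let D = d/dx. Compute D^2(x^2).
2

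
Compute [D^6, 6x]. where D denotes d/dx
36D^{5}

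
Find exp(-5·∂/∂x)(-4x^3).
- 4 x^{3} + 60 x^{2} - 300 x + 500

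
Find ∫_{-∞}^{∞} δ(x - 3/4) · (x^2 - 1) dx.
- \frac{7}{16}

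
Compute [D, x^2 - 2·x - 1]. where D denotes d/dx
2 x - 2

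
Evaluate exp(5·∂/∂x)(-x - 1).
- x - 6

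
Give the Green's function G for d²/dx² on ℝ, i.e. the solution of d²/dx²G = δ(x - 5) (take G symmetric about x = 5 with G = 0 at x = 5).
\frac{|x - 5|}{2}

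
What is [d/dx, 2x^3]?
6 x^{2}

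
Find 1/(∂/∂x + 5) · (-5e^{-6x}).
5 e^{- 6 x}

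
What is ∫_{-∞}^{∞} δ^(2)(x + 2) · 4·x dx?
0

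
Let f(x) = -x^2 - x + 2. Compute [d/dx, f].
- 2 x - 1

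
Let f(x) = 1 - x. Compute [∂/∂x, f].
-1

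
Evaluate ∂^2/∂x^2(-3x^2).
-6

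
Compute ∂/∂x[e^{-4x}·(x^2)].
2 x \left(1 - 2 x\right) e^{- 4 x}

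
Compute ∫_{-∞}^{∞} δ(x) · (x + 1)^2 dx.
1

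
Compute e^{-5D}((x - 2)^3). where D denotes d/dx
x^{3} - 21 x^{2} + 147 x - 343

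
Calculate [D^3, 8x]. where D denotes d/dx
24D^{2}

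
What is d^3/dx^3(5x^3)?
30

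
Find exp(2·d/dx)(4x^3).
4 x^{3} + 24 x^{2} + 48 x + 32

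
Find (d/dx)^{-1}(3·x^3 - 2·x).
\frac{3 x^{4}}{4} - x^{2}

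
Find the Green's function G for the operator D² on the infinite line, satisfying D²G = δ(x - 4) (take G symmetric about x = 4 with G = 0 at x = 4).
\frac{|x - 4|}{2}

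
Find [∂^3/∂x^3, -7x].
-21\frac{d^{2}}{dx^{2}}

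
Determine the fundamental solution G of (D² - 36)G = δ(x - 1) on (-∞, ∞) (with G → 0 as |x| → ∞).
-\frac{e^{-6|x - 1|}}{12}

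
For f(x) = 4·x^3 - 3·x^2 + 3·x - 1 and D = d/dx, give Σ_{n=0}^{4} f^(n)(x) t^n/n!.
4 t^{3} + t^{2} \left(12 x - 3\right) + 3 t \left(4 x^{2} - 2 x + 1\right) + 4 x^{3} - 3 x^{2} + 3 x - 1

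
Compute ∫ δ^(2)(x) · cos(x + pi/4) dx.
- \frac{\sqrt{2}}{2}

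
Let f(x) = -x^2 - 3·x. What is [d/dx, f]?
- 2 x - 3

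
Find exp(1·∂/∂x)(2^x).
2^{x + 1}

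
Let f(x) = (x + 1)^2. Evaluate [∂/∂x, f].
2 x + 2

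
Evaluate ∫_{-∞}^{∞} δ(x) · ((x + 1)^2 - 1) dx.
0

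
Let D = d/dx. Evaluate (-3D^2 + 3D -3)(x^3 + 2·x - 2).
- 3 x^{3} + 9 x^{2} - 24 x + 12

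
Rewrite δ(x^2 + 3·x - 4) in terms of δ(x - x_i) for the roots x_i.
\frac{\delta(x + 4) + \delta(x - 1)}{5}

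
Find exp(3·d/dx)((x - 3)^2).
x^{2}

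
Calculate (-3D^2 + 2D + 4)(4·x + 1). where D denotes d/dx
16 x + 12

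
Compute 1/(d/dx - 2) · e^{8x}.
\frac{e^{8 x}}{6}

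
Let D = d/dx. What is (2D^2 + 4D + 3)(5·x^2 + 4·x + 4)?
15 x^{2} + 52 x + 48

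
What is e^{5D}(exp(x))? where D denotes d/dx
e^{x + 5}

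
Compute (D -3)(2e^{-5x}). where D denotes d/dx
- 16 e^{- 5 x}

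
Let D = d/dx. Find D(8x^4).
32 x^{3}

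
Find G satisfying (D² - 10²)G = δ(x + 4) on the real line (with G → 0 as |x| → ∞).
-\frac{e^{-10|x + 4|}}{20}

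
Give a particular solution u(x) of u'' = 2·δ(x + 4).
|x + 4|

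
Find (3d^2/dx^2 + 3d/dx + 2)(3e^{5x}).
276 e^{5 x}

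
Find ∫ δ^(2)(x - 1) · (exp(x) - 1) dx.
e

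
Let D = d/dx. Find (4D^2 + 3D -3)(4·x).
12 - 12 x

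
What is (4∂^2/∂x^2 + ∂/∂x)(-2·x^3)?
6 x \left(- x - 8\right)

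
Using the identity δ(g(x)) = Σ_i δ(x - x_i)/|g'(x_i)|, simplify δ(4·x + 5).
\frac{\delta(x + 5/4)}{4}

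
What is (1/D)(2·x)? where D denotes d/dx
x^{2}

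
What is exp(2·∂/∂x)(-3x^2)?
- 3 x^{2} - 12 x - 12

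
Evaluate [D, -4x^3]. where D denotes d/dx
- 12 x^{2}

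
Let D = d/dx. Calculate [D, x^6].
6 x^{5}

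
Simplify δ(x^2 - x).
\frac{\delta(x - 1) + \delta(x)}{1}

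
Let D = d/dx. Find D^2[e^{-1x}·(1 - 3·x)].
\left(7 - 3 x\right) e^{- x}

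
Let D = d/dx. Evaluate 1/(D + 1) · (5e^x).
\frac{5 e^{x}}{2}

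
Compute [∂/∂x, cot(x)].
- \frac{1}{\sin^{2}{\left(x \right)}}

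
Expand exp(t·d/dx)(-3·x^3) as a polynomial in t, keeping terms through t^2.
3 x \left(- 3 t^{2} - 3 t x - x^{2}\right)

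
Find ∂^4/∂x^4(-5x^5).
- 600 x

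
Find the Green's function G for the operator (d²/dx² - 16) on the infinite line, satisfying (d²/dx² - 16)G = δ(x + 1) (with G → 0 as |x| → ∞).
-\frac{e^{-4|x + 1|}}{8}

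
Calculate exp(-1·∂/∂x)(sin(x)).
\sin{\left(x - 1 \right)}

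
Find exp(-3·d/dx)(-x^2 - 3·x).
x \left(3 - x\right)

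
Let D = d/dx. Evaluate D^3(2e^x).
2 e^{x}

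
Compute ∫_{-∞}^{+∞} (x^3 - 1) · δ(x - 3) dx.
26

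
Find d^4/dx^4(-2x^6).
- 720 x^{2}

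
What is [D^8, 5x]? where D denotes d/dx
40D^{7}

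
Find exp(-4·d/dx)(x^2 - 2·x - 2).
x^{2} - 10 x + 22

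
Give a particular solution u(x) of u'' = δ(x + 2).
\frac{|x + 2|}{2}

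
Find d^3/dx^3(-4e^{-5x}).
500 e^{- 5 x}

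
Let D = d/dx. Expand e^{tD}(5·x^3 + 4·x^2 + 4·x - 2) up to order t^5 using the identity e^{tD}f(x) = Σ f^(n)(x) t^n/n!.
5 t^{3} + t^{2} \left(15 x + 4\right) + t \left(15 x^{2} + 8 x + 4\right) + 5 x^{3} + 4 x^{2} + 4 x - 2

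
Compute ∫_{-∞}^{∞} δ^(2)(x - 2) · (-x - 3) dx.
0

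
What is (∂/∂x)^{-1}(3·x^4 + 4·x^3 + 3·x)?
\frac{3 x^{5}}{5} + x^{4} + \frac{3 x^{2}}{2}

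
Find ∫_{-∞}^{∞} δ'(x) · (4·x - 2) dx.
-4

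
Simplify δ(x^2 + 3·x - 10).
\frac{\delta(x + 5) + \delta(x - 2)}{7}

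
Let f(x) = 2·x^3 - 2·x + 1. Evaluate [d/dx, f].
6 x^{2} - 2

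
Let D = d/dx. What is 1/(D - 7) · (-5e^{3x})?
\frac{5 e^{3 x}}{4}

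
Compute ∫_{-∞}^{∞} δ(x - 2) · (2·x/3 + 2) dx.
\frac{10}{3}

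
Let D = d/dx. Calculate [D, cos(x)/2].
- \frac{\sin{\left(x \right)}}{2}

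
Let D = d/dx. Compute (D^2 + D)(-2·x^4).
8 x^{2} \left(- x - 3\right)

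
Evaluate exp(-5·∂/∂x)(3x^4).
3 x^{4} - 60 x^{3} + 450 x^{2} - 1500 x + 1875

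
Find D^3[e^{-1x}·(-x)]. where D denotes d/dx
\left(x - 3\right) e^{- x}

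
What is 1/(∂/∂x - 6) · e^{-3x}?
- \frac{e^{- 3 x}}{9}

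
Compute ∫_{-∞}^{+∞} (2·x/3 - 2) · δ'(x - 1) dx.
- \frac{2}{3}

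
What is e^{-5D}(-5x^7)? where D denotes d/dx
- 5 x^{7} + 175 x^{6} - 2625 x^{5} + 21875 x^{4} - 109375 x^{3} + 328125 x^{2} - 546875 x + 390625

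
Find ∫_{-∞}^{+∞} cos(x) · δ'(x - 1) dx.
\sin{\left(1 \right)}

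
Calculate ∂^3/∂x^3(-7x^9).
- 3528 x^{6}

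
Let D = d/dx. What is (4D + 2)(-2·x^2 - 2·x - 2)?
- 4 x^{2} - 20 x - 12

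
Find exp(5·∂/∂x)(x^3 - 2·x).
x^{3} + 15 x^{2} + 73 x + 115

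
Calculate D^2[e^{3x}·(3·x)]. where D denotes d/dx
\left(27 x + 18\right) e^{3 x}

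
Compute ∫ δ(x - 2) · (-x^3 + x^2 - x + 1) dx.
-5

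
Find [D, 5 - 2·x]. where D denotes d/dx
-2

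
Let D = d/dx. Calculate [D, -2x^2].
- 4 x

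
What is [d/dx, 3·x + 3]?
3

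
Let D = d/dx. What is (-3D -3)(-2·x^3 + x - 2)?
6 x^{3} + 18 x^{2} - 3 x + 3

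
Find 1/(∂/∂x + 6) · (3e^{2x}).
\frac{3 e^{2 x}}{8}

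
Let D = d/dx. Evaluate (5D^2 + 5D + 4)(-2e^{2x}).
- 68 e^{2 x}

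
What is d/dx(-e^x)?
- e^{x}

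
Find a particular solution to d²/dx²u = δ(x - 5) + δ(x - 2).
\frac{|x - 5|}{2} + \frac{|x - 2|}{2}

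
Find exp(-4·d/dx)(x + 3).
x - 1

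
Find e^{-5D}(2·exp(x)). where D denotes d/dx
2 e^{x - 5}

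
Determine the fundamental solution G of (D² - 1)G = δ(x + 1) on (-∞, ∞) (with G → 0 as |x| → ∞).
-\frac{e^{-|x + 1|}}{2}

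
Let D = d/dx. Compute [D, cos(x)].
- \sin{\left(x \right)}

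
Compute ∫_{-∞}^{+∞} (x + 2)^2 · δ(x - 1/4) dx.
\frac{81}{16}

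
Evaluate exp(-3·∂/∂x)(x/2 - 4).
\frac{x}{2} - \frac{11}{2}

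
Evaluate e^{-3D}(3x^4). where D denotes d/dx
3 x^{4} - 36 x^{3} + 162 x^{2} - 324 x + 243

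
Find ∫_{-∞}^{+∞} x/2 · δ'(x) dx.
- \frac{1}{2}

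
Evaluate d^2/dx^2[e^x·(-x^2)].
\left(- x^{2} - 4 x - 2\right) e^{x}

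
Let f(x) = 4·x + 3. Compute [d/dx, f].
4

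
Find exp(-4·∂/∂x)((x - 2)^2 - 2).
x^{2} - 12 x + 34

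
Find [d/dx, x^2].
2 x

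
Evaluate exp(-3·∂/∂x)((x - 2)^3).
x^{3} - 15 x^{2} + 75 x - 125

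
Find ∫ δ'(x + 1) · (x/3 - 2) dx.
- \frac{1}{3}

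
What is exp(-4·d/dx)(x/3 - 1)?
\frac{x}{3} - \frac{7}{3}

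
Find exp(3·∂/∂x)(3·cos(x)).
3 \cos{\left(x + 3 \right)}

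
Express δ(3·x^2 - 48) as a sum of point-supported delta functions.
\frac{\delta(x - 4) + \delta(x + 4)}{24}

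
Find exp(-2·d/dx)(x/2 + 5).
\frac{x}{2} + 4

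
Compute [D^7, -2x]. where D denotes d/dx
-14D^{6}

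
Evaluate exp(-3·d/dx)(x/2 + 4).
\frac{x}{2} + \frac{5}{2}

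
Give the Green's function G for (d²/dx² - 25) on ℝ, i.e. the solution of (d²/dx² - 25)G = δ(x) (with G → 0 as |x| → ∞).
-\frac{e^{-5|x|}}{10}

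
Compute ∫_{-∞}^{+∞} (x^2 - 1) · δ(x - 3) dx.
8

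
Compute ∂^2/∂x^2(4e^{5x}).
100 e^{5 x}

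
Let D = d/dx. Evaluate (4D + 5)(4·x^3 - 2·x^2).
2 x \left(10 x^{2} + 19 x - 8\right)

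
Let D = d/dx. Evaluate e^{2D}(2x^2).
2 x^{2} + 8 x + 8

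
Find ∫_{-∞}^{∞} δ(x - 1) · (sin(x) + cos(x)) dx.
\cos{\left(1 \right)} + \sin{\left(1 \right)}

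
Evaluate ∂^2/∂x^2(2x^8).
112 x^{6}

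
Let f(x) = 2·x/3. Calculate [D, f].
\frac{2}{3}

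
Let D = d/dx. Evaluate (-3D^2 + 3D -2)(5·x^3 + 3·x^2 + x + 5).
- 10 x^{3} + 39 x^{2} - 74 x - 25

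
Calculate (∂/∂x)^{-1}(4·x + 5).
2 x^{2} + 5 x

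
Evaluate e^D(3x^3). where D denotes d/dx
3 x^{3} + 9 x^{2} + 9 x + 3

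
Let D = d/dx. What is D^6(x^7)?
5040 x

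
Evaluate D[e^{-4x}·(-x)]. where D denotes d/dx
\left(4 x - 1\right) e^{- 4 x}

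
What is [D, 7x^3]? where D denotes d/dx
21 x^{2}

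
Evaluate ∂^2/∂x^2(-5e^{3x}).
- 45 e^{3 x}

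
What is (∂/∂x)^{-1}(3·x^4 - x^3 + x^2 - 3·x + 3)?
\frac{3 x^{5}}{5} - \frac{x^{4}}{4} + \frac{x^{3}}{3} - \frac{3 x^{2}}{2} + 3 x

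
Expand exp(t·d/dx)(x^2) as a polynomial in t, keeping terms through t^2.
t^{2} + 2 t x + x^{2}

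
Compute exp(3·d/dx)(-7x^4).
- 7 x^{4} - 84 x^{3} - 378 x^{2} - 756 x - 567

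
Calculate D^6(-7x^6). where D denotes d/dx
-5040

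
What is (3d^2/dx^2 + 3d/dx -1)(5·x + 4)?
11 - 5 x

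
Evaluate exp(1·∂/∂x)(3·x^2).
3 x^{2} + 6 x + 3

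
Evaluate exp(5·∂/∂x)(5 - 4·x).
- 4 x - 15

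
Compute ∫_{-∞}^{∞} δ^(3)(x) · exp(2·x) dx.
-8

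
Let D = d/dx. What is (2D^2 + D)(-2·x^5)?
10 x^{3} \left(- x - 8\right)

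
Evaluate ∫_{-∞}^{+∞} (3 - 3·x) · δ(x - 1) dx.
0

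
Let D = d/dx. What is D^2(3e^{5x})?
75 e^{5 x}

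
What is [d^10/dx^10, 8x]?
80\frac{d^{9}}{dx^{9}}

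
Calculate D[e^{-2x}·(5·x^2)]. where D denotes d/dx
10 x \left(1 - x\right) e^{- 2 x}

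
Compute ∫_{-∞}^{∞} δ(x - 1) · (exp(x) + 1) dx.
1 + e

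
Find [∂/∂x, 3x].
3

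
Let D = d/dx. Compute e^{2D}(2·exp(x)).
2 e^{x + 2}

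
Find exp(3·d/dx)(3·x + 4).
3 x + 13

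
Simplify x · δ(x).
0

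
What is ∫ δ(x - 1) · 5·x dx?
5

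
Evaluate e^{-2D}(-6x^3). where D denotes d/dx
- 6 x^{3} + 36 x^{2} - 72 x + 48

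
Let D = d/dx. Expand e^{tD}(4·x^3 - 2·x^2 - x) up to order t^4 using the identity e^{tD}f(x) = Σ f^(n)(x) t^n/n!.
4 t^{3} + t^{2} \left(12 x - 2\right) - t \left(- 12 x^{2} + 4 x + 1\right) + 4 x^{3} - 2 x^{2} - x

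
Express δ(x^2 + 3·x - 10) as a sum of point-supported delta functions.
\frac{\delta(x + 5) + \delta(x - 2)}{7}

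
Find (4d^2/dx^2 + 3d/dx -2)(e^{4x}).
74 e^{4 x}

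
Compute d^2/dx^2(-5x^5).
- 100 x^{3}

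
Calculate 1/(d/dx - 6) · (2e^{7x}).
2 e^{7 x}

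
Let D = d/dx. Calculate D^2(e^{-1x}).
e^{- x}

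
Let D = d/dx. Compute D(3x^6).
18 x^{5}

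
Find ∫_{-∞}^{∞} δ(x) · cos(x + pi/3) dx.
\frac{1}{2}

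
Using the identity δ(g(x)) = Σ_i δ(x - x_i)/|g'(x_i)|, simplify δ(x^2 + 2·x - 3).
\frac{\delta(x + 3) + \delta(x - 1)}{4}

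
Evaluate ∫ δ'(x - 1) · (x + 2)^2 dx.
-6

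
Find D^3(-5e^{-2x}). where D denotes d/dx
40 e^{- 2 x}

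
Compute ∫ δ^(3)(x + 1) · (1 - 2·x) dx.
0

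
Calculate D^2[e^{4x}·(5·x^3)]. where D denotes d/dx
10 x \left(8 x^{2} + 12 x + 3\right) e^{4 x}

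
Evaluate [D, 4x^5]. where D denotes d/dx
20 x^{4}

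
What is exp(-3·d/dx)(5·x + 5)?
5 x - 10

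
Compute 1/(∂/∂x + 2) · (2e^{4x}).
\frac{e^{4 x}}{3}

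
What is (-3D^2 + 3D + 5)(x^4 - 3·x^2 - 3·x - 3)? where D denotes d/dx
5 x^{4} + 12 x^{3} - 51 x^{2} - 33 x - 6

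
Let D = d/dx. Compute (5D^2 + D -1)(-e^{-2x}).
- 17 e^{- 2 x}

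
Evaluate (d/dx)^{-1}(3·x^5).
\frac{x^{6}}{2}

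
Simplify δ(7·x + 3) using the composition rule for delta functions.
\frac{\delta(x + 3/7)}{7}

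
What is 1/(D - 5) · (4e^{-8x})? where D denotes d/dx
- \frac{4 e^{- 8 x}}{13}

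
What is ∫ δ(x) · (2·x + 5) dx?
5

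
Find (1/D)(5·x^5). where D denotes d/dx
\frac{5 x^{6}}{6}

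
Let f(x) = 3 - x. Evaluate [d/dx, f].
-1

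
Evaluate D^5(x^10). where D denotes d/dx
30240 x^{5}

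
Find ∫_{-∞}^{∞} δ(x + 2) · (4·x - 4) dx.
-12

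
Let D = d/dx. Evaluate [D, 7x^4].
28 x^{3}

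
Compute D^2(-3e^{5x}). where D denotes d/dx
- 75 e^{5 x}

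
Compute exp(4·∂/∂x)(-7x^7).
- 7 x^{7} - 196 x^{6} - 2352 x^{5} - 15680 x^{4} - 62720 x^{3} - 150528 x^{2} - 200704 x - 114688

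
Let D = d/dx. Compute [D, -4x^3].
- 12 x^{2}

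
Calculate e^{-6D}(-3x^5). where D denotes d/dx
- 3 x^{5} + 90 x^{4} - 1080 x^{3} + 6480 x^{2} - 19440 x + 23328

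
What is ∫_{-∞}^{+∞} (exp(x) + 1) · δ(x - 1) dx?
1 + e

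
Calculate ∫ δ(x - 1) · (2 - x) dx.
1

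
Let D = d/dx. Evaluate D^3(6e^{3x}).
162 e^{3 x}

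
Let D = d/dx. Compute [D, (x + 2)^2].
2 x + 4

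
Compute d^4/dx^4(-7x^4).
-168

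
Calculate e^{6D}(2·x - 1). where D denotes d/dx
2 x + 11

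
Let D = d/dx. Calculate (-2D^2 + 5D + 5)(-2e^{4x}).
14 e^{4 x}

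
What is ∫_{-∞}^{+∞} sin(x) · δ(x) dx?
0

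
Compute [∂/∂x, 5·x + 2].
5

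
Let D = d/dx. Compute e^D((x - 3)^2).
x^{2} - 4 x + 4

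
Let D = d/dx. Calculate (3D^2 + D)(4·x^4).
16 x^{2} \left(x + 9\right)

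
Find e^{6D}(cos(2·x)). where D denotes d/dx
\cos{\left(2 x + 12 \right)}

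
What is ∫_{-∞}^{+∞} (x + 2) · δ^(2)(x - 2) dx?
0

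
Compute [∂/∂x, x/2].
\frac{1}{2}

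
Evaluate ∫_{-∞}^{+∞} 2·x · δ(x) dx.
0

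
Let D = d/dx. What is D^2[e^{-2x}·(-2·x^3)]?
4 x \left(- 2 x^{2} + 6 x - 3\right) e^{- 2 x}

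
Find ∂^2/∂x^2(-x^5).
- 20 x^{3}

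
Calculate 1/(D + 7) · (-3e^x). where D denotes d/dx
- \frac{3 e^{x}}{8}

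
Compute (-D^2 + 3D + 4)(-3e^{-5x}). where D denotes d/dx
108 e^{- 5 x}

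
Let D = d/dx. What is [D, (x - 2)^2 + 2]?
2 x - 4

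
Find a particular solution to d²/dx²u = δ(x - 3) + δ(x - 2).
\frac{|x - 3|}{2} + \frac{|x - 2|}{2}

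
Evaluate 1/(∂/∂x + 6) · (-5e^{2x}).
- \frac{5 e^{2 x}}{8}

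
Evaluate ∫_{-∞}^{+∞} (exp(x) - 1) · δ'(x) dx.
-1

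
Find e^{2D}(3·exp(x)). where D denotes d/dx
3 e^{x + 2}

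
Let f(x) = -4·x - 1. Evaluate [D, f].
-4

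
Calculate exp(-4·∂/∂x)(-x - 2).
2 - x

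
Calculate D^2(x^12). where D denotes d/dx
132 x^{10}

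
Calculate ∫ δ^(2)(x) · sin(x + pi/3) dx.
- \frac{\sqrt{3}}{2}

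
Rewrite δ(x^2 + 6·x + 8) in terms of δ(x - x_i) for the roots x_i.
\frac{\delta(x + 2) + \delta(x + 4)}{2}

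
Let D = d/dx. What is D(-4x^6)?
- 24 x^{5}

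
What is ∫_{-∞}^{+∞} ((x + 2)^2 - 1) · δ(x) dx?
3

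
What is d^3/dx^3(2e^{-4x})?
- 128 e^{- 4 x}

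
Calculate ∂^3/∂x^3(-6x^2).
0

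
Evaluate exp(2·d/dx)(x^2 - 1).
x^{2} + 4 x + 3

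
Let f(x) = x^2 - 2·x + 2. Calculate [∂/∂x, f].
2 x - 2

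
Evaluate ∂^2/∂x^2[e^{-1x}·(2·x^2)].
2 \left(x^{2} - 4 x + 2\right) e^{- x}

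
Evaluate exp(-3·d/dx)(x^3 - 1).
x^{3} - 9 x^{2} + 27 x - 28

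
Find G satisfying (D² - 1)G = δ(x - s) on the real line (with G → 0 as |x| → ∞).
-\frac{e^{-|x-s|}}{2}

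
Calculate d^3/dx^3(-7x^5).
- 420 x^{2}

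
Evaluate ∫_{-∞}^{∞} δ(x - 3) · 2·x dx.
6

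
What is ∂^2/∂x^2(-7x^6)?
- 210 x^{4}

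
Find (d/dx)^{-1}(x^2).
\frac{x^{3}}{3}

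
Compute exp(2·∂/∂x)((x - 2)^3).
x^{3}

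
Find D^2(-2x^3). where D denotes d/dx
- 12 x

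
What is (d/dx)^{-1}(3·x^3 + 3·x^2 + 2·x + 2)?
\frac{3 x^{4}}{4} + x^{3} + x^{2} + 2 x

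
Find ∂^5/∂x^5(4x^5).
480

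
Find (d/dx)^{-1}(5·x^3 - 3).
\frac{5 x^{4}}{4} - 3 x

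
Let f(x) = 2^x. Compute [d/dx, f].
2^{x} \log{\left(2 \right)}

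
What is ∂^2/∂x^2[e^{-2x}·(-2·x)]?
8 \left(1 - x\right) e^{- 2 x}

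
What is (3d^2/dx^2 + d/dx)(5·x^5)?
25 x^{3} \left(x + 12\right)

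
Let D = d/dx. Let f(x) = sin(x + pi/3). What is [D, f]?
\cos{\left(x + \frac{\pi}{3} \right)}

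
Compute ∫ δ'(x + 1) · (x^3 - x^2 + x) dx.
-6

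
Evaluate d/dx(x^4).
4 x^{3}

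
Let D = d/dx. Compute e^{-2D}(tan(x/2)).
\tan{\left(\frac{x}{2} - 1 \right)}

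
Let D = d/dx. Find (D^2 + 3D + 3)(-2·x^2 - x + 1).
- 6 x^{2} - 15 x - 4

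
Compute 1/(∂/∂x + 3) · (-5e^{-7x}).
\frac{5 e^{- 7 x}}{4}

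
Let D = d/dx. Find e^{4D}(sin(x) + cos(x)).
\sqrt{2} \sin{\left(x + \frac{\pi}{4} + 4 \right)}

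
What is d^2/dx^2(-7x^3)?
- 42 x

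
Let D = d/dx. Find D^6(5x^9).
302400 x^{3}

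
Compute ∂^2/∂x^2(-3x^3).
- 18 x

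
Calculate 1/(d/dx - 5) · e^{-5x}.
- \frac{e^{- 5 x}}{10}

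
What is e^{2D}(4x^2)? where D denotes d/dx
4 x^{2} + 16 x + 16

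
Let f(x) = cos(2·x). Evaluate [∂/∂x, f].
- 2 \sin{\left(2 x \right)}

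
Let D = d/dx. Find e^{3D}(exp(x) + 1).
e^{x + 3} + 1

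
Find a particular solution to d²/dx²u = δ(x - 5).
\frac{|x - 5|}{2}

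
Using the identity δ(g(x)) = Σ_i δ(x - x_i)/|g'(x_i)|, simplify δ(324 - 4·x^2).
\frac{\delta(x - 9) + \delta(x + 9)}{72}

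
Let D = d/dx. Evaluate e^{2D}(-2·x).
- 2 x - 4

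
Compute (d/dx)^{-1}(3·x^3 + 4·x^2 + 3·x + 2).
\frac{3 x^{4}}{4} + \frac{4 x^{3}}{3} + \frac{3 x^{2}}{2} + 2 x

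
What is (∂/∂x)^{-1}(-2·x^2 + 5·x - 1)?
- \frac{2 x^{3}}{3} + \frac{5 x^{2}}{2} - x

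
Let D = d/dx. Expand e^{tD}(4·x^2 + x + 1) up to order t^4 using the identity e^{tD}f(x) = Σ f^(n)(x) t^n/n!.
4 t^{2} + t \left(8 x + 1\right) + 4 x^{2} + x + 1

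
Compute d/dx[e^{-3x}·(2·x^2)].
2 x \left(2 - 3 x\right) e^{- 3 x}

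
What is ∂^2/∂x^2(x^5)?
20 x^{3}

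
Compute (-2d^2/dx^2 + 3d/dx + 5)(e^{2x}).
3 e^{2 x}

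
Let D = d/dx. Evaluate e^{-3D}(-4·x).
12 - 4 x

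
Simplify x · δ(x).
0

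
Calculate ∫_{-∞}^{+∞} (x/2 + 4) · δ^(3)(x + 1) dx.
0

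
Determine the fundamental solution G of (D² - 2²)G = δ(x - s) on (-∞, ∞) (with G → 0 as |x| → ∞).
-\frac{e^{-2|x-s|}}{4}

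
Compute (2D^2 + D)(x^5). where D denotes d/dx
5 x^{3} \left(x + 8\right)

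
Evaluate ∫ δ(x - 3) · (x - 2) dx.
1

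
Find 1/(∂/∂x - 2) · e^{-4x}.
- \frac{e^{- 4 x}}{6}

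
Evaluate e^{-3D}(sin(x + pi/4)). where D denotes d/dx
\sin{\left(x - 3 + \frac{\pi}{4} \right)}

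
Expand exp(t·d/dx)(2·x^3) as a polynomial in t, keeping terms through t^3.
2 t^{3} + 6 t^{2} x + 6 t x^{2} + 2 x^{3}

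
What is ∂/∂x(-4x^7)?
- 28 x^{6}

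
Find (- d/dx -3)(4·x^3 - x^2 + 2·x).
- 12 x^{3} - 9 x^{2} - 4 x - 2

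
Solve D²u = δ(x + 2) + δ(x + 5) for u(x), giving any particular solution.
\frac{|x + 2|}{2} + \frac{|x + 5|}{2}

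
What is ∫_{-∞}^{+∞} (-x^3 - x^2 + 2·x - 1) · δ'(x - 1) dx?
3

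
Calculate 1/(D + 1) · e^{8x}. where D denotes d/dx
\frac{e^{8 x}}{9}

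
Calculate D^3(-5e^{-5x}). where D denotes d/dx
625 e^{- 5 x}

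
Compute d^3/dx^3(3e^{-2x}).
- 24 e^{- 2 x}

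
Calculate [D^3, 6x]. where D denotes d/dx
18D^{2}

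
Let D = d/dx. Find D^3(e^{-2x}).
- 8 e^{- 2 x}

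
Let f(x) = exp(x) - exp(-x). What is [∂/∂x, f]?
2 \cosh{\left(x \right)}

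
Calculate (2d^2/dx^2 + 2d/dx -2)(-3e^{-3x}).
- 30 e^{- 3 x}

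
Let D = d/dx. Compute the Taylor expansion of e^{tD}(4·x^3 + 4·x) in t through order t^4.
4 t^{3} + 12 t^{2} x + 4 t \left(3 x^{2} + 1\right) + 4 x^{3} + 4 x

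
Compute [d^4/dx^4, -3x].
-12\frac{d^{3}}{dx^{3}}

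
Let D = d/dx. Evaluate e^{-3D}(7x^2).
7 x^{2} - 42 x + 63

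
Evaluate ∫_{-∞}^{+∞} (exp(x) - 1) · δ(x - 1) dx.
-1 + e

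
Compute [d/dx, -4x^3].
- 12 x^{2}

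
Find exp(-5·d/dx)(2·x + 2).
2 x - 8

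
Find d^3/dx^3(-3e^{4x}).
- 192 e^{4 x}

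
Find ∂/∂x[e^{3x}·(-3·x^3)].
9 x^{2} \left(- x - 1\right) e^{3 x}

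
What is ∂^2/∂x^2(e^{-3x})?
9 e^{- 3 x}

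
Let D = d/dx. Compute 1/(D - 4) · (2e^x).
- \frac{2 e^{x}}{3}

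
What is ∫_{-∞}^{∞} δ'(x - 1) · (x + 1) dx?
-1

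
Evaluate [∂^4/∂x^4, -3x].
-12\frac{d^{3}}{dx^{3}}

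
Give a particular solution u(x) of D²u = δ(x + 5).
\frac{|x + 5|}{2}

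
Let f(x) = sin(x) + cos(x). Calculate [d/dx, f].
- \sin{\left(x \right)} + \cos{\left(x \right)}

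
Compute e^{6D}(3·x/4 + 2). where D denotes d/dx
\frac{3 x}{4} + \frac{13}{2}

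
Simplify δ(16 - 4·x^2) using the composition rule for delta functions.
\frac{\delta(x - 2) + \delta(x + 2)}{16}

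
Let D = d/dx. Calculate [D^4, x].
4D^{3}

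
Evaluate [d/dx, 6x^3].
18 x^{2}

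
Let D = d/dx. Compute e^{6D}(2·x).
2 x + 12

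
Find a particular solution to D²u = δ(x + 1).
\frac{|x + 1|}{2}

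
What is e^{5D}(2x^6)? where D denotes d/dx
2 x^{6} + 60 x^{5} + 750 x^{4} + 5000 x^{3} + 18750 x^{2} + 37500 x + 31250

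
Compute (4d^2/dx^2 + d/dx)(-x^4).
4 x^{2} \left(- x - 12\right)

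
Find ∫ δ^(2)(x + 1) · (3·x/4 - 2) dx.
0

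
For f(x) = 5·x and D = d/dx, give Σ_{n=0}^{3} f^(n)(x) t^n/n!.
5 t + 5 x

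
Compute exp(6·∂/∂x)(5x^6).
5 x^{6} + 180 x^{5} + 2700 x^{4} + 21600 x^{3} + 97200 x^{2} + 233280 x + 233280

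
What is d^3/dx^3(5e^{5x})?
625 e^{5 x}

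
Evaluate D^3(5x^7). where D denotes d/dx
1050 x^{4}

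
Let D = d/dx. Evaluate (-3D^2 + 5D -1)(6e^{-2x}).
- 138 e^{- 2 x}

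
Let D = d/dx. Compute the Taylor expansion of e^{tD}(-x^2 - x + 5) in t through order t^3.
- t^{2} - t \left(2 x + 1\right) - x^{2} - x + 5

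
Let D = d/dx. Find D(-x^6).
- 6 x^{5}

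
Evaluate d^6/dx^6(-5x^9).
- 302400 x^{3}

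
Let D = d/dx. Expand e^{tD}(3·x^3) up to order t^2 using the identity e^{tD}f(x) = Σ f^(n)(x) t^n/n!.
3 x \left(3 t^{2} + 3 t x + x^{2}\right)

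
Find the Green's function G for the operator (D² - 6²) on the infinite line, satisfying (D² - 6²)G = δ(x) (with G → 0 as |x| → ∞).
-\frac{e^{-6|x|}}{12}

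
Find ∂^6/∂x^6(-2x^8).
- 40320 x^{2}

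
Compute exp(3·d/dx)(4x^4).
4 x^{4} + 48 x^{3} + 216 x^{2} + 432 x + 324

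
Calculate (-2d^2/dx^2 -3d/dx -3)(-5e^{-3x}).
60 e^{- 3 x}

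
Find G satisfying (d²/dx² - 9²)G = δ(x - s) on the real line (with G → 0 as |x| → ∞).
-\frac{e^{-9|x-s|}}{18}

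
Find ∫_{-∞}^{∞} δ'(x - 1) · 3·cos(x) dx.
3 \sin{\left(1 \right)}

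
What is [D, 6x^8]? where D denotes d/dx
48 x^{7}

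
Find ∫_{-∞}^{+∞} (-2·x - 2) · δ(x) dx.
-2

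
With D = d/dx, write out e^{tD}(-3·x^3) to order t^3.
- 3 t^{3} - 9 t^{2} x - 9 t x^{2} - 3 x^{3}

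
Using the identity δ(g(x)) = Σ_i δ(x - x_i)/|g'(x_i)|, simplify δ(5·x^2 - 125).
\frac{\delta(x - 5) + \delta(x + 5)}{50}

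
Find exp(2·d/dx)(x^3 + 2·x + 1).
x^{3} + 6 x^{2} + 14 x + 13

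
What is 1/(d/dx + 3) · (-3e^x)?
- \frac{3 e^{x}}{4}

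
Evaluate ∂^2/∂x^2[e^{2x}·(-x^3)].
- 2 x \left(2 x^{2} + 6 x + 3\right) e^{2 x}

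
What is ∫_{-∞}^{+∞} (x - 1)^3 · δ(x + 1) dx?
-8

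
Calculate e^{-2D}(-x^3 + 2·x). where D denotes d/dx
- x^{3} + 6 x^{2} - 10 x + 4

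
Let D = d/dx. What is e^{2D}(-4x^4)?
- 4 x^{4} - 32 x^{3} - 96 x^{2} - 128 x - 64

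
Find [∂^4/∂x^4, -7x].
-28\frac{d^{3}}{dx^{3}}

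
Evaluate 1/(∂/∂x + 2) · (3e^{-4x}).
- \frac{3 e^{- 4 x}}{2}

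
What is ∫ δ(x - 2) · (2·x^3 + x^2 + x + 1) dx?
23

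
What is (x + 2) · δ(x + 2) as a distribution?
0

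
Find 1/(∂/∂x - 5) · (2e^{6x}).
2 e^{6 x}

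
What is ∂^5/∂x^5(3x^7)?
7560 x^{2}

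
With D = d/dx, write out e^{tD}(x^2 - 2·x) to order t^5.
t^{2} + 2 t \left(x - 1\right) + x^{2} - 2 x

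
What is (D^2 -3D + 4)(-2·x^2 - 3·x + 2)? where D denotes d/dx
13 - 8 x^{2}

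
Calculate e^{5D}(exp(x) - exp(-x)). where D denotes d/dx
2 \sinh{\left(x + 5 \right)}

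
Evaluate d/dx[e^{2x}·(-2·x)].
\left(- 4 x - 2\right) e^{2 x}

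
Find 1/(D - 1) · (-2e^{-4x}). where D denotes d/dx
\frac{2 e^{- 4 x}}{5}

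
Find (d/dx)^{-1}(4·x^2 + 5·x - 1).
\frac{4 x^{3}}{3} + \frac{5 x^{2}}{2} - x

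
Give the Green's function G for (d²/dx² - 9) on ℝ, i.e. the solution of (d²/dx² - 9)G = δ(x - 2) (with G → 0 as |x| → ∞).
-\frac{e^{-3|x - 2|}}{6}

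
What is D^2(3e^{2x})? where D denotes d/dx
12 e^{2 x}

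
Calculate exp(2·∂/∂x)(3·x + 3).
3 x + 9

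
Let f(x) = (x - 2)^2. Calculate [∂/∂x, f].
2 x - 4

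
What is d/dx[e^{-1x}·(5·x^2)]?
5 x \left(2 - x\right) e^{- x}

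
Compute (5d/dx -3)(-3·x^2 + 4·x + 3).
9 x^{2} - 42 x + 11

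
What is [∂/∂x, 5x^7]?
35 x^{6}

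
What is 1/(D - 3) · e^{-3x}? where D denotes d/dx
- \frac{e^{- 3 x}}{6}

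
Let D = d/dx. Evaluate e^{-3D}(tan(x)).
\tan{\left(x - 3 \right)}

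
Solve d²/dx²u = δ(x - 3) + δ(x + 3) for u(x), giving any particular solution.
\frac{|x - 3|}{2} + \frac{|x + 3|}{2}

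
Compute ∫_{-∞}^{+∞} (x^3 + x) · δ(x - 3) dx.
30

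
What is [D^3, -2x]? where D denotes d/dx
-6D^{2}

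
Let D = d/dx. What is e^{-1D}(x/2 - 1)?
\frac{x}{2} - \frac{3}{2}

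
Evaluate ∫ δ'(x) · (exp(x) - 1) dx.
-1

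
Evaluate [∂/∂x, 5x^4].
20 x^{3}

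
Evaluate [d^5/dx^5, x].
5\frac{d^{4}}{dx^{4}}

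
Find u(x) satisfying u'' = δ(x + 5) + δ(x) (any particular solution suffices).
\frac{|x + 5|}{2} + \frac{|x|}{2}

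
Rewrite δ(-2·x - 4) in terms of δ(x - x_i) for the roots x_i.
\frac{\delta(x + 2)}{2}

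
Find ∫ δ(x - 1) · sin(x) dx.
\sin{\left(1 \right)}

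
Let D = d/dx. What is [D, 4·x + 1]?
4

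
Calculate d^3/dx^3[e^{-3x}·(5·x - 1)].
27 \left(6 - 5 x\right) e^{- 3 x}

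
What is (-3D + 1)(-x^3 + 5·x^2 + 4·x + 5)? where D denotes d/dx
- x^{3} + 14 x^{2} - 26 x - 7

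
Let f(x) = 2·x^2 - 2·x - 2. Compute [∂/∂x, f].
4 x - 2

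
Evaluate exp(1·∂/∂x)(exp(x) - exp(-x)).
2 \sinh{\left(x + 1 \right)}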